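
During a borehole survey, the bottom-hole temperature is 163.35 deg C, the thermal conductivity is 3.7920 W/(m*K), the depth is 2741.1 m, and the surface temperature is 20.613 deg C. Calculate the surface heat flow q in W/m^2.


Step 1: grad = (T_d - T_surf)/d * 1000 = (163.35 - 20.613)/2741.1 * 1000 = 52.07289 deg C/km
Step 2: q = k * grad / 1000 = 3.792 * 52.07289 / 1000 = 0.19746 W/m^2
q = 0.19746 W/m^2


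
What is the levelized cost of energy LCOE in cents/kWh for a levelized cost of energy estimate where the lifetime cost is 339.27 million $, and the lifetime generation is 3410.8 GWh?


LCOE = C_tot / E_tot * 100
LCOE = 339.27 / 3410.8 * 100
LCOE = 9.9469 cents/kWh


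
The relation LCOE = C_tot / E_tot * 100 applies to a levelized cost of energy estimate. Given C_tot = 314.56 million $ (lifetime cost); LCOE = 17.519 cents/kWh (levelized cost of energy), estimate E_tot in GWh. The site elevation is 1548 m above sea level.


E_tot = C_tot / LCOE * 100
E_tot = 314.56 / 17.519 * 100
E_tot = 1795.5 GWh


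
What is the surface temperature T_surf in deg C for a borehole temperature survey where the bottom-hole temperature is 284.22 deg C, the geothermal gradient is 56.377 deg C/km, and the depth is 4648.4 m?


T_surf = T_d - grad * d / 1000
T_surf = 284.22 - 56.377 * 4648.4 / 1000
T_surf = 22.157 deg C


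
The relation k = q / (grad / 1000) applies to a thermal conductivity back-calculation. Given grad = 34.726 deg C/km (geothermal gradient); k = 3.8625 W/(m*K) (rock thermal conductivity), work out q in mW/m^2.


q = k * grad / 1000
q = 3.8625 * 34.726 / 1000
q = 0.1341292 W/m^2
Convert: 0.1341292 W/m^2 * 1000.0 = 134.13 mW/m^2
q = 134.13 mW/m^2


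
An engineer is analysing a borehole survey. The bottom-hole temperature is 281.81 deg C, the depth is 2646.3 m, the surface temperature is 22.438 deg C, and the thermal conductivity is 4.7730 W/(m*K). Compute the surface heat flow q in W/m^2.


Step 1: grad = (T_d - T_surf)/d * 1000 = (281.81 - 22.438)/2646.3 * 1000 = 98.01307 deg C/km
Step 2: q = k * grad / 1000 = 4.773 * 98.01307 / 1000 = 0.46782 W/m^2
q = 0.46782 W/m^2


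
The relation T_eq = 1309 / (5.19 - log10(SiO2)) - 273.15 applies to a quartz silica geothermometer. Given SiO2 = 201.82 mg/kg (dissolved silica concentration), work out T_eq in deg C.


T_eq = 1309 / (5.19 - log10(SiO2)) - 273.15
T_eq = 1309 / (5.19 - log10(201.82)) - 273.15
T_eq = 180.57 deg C


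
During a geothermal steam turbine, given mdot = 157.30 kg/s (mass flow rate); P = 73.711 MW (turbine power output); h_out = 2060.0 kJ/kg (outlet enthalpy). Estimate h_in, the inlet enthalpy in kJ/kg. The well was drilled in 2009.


h_in = h_out + P * 1000 / mdot
h_in = 2060.0 + 73.711 * 1000 / 157.30
h_in = 2528.6 kJ/kg


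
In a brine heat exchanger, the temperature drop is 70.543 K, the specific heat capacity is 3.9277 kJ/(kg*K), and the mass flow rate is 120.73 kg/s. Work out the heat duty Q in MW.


Q = mdot * cp * dT / 1000
Q = 120.73 * 3.9277 * 70.543 / 1000
Q = 33.451 MW


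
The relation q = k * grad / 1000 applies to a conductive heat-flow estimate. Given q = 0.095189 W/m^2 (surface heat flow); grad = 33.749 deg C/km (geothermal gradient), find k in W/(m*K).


k = q * 1000 / grad
k = 0.095189 * 1000 / 33.749
k = 2.8205 W/(m*K)


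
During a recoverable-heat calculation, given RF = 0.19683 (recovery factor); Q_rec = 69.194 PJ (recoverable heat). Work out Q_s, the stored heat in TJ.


Q_s = Q_rec / RF
Q_s = 69.194 / 0.19683
Q_s = 351.5419 PJ
Convert: 351.5419 PJ * 1000.0 = 3.5154e+05 TJ
Q_s = 3.5154e+05 TJ


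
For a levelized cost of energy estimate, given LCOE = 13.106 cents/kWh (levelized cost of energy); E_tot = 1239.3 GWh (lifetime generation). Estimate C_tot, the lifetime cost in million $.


C_tot = LCOE / 100 * E_tot
C_tot = 13.106 / 100 * 1239.3
C_tot = 162.42 million $


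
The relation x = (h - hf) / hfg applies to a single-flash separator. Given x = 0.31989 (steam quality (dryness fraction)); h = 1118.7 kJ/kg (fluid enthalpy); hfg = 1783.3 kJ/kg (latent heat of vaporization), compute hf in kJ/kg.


hf = h - x * hfg
hf = 1118.7 - 0.31989 * 1783.3
hf = 548.24 kJ/kg


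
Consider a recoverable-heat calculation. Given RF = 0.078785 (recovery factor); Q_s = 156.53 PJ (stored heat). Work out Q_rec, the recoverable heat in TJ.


Q_rec = Q_s * RF
Q_rec = 156.53 * 0.078785
Q_rec = 12.33222 PJ
Convert: 12.33222 PJ * 1000.0 = 12332 TJ
Q_rec = 12332 TJ


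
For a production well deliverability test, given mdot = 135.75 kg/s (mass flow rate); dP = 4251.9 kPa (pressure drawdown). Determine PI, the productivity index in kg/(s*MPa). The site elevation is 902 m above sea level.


PI = mdot * 1000 / dP
PI = 135.75 * 1000 / 4251.9
PI = 31.927 kg/(s*MPa)


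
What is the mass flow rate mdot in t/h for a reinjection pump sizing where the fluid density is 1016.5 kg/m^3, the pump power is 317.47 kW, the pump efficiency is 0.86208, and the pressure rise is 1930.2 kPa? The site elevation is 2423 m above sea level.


mdot = P_pump * rho * eta / dP
mdot = 317.47 * 1016.5 * 0.86208 / 1930.2
mdot = 144.1303 kg/s
Convert: 144.1303 kg/s * 3.6 = 518.87 t/h
mdot = 518.87 t/h


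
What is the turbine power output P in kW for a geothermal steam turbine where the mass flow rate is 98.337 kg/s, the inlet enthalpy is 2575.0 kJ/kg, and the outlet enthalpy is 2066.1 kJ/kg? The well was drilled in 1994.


P = mdot * (h_in - h_out) / 1000
P = 98.337 * (2575.0 - 2066.1) / 1000
P = 50.04370 MW
Convert: 50.04370 MW * 1000.0 = 50044 kW
P = 50044 kW


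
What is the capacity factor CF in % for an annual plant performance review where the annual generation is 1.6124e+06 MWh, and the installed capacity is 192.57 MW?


CF = E_a / (cap * 8760) * 100
CF = 1.6124e+06 / (192.57 * 8760) * 100
CF = 95.583 %


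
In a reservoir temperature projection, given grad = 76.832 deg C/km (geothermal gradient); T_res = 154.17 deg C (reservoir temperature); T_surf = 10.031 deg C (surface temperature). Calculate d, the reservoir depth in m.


d = (T_res - T_surf) / grad * 1000
d = (154.17 - 10.031) / 76.832 * 1000
d = 1876.0 m


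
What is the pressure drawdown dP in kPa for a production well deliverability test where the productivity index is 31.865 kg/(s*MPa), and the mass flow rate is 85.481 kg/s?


dP = mdot * 1000 / PI
dP = 85.481 * 1000 / 31.865
dP = 2682.6 kPa


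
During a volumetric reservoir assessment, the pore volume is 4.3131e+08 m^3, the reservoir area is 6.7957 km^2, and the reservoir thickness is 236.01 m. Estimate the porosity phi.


phi = Vp / (A * 1e6 * hr)
phi = 4.3131e+08 / (6.7957 * 1e6 * 236.01)
phi = 0.26892


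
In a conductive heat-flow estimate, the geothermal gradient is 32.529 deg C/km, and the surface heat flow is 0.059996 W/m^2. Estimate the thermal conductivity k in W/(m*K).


k = q * 1000 / grad
k = 0.059996 * 1000 / 32.529
k = 1.8444 W/(m*K)


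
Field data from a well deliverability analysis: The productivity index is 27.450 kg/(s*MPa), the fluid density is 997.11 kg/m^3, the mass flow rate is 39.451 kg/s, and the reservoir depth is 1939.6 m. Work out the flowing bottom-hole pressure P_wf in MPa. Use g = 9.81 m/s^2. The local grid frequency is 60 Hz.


Step 1: P_i = rho*g*h/1e6 = 997.11*9.81*1939.6/1e6 = 18.97249 MPa
Step 2: P_wf = P_i - mdot/PI = 18.97249 - 39.451/27.45 = 17.535 MPa
P_wf = 17.535 MPa


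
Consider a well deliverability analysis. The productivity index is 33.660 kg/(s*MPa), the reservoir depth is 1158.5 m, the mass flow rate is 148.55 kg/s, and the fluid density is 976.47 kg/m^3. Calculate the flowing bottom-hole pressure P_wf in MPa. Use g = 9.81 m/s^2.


Step 1: P_i = rho*g*h/1e6 = 976.47*9.81*1158.5/1e6 = 11.09747 MPa
Step 2: P_wf = P_i - mdot/PI = 11.09747 - 148.55/33.66 = 6.6842 MPa
P_wf = 6.6842 MPa


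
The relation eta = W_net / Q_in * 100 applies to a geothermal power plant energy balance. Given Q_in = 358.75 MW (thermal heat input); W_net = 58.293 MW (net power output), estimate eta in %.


eta = W_net / Q_in * 100
eta = 58.293 / 358.75 * 100
eta = 16.249 %


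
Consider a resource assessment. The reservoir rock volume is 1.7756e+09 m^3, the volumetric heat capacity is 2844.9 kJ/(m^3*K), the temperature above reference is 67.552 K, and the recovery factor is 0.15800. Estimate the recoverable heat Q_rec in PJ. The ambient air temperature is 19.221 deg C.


Step 1: Q_s = Vr*rhoc*dT/1e12 = 1.7756e+09*2844.9*67.552/1e12 = 341.2325 PJ
Step 2: Q_rec = Q_s * RF = 341.2325 * 0.158 = 53.915 PJ
Q_rec = 53.915 PJ


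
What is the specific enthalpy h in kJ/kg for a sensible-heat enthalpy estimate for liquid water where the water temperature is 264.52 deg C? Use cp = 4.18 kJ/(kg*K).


h = cp * T
h = 4.18 * 264.52
h = 1105.7 kJ/kg


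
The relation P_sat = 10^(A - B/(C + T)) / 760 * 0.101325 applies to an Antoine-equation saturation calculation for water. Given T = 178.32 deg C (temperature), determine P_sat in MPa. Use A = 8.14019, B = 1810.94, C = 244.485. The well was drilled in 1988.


P_sat = 10^(A - B/(C + T)) / 760 * 0.101325
P_sat = 10^(8.14019 - 1810.94/(244.485 + 178.32)) / 760 * 0.101325
P_sat = 0.95926 MPa


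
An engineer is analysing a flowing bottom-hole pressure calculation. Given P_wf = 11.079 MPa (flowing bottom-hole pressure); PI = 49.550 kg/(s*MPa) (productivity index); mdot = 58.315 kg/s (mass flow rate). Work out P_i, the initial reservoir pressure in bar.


P_i = P_wf + mdot / PI
P_i = 11.079 + 58.315 / 49.550
P_i = 12.25589 MPa
Convert: 12.25589 MPa * 10.0 = 122.56 bar
P_i = 122.56 bar


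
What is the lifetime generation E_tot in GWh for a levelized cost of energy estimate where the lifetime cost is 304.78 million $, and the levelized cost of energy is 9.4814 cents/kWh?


E_tot = C_tot / LCOE * 100
E_tot = 304.78 / 9.4814 * 100
E_tot = 3214.5 GWh


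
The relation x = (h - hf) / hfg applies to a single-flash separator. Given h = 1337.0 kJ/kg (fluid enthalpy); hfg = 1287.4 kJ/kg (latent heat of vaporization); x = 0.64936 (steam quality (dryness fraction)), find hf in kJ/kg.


hf = h - x * hfg
hf = 1337.0 - 0.64936 * 1287.4
hf = 501.01 kJ/kg


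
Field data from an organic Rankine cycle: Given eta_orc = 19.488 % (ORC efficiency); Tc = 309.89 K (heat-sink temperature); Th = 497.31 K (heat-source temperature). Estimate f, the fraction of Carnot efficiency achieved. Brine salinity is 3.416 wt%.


f = (eta_orc/100) / (1 - Tc/Th)
f = (19.488/100) / (1 - 309.89/497.31)
f = 0.51710


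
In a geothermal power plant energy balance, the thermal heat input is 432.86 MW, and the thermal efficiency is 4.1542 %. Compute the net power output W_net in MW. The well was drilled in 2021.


W_net = eta / 100 * Q_in
W_net = 4.1542 / 100 * 432.86
W_net = 17.982 MW


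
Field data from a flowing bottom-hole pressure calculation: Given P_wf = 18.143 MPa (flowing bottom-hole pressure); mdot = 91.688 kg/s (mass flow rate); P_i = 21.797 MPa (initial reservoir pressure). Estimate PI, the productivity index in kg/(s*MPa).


PI = mdot / (P_i - P_wf)
PI = 91.688 / (21.797 - 18.143)
PI = 25.093 kg/(s*MPa)


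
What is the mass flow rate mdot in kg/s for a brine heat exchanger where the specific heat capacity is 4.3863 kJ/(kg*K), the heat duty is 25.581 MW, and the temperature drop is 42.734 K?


mdot = Q * 1000 / (cp * dT)
mdot = 25.581 * 1000 / (4.3863 * 42.734)
mdot = 136.47 kg/s


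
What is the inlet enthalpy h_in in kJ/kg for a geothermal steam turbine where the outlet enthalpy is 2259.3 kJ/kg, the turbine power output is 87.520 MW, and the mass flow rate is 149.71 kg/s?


h_in = h_out + P * 1000 / mdot
h_in = 2259.3 + 87.520 * 1000 / 149.71
h_in = 2843.9 kJ/kg


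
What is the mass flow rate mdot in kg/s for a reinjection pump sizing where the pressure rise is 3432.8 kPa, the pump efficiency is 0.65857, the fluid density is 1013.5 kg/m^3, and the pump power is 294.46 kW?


mdot = P_pump * rho * eta / dP
mdot = 294.46 * 1013.5 * 0.65857 / 3432.8
mdot = 57.254 kg/s


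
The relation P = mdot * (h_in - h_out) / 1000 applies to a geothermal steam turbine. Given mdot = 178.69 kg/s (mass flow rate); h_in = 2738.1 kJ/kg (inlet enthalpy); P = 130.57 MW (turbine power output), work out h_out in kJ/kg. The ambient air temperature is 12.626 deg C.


h_out = h_in - P * 1000 / mdot
h_out = 2738.1 - 130.57 * 1000 / 178.69
h_out = 2007.4 kJ/kg


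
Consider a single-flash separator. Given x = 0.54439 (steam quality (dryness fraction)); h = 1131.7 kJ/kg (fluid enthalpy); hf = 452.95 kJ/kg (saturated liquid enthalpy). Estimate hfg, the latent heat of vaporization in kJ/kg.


hfg = (h - hf) / x
hfg = (1131.7 - 452.95) / 0.54439
hfg = 1246.8 kJ/kg


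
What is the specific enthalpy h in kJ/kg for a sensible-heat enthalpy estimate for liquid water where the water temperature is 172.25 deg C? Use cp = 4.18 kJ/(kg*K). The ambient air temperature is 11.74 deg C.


h = cp * T
h = 4.18 * 172.25
h = 720.00 kJ/kg


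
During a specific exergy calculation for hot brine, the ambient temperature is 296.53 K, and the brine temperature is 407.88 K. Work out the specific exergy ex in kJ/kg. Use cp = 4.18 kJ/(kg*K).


ex = cp * ((T_b - T_0) - T_0 * ln(T_b/T_0))
ex = 4.18 * ((407.88 - 296.53) - 296.53 * ln(407.88/296.53))
ex = 70.261 kJ/kg


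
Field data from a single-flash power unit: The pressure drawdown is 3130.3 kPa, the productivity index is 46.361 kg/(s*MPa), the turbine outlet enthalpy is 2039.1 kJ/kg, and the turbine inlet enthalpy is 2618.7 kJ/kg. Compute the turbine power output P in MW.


Step 1: mdot = PI * dP / 1000 = 46.361 * 3130.3 / 1000 = 145.1238 kg/s
Step 2: P = mdot*(h_in - h_out)/1000 = 145.1238*(2618.7 - 2039.1)/1000 = 84.114 MW
P = 84.114 MW


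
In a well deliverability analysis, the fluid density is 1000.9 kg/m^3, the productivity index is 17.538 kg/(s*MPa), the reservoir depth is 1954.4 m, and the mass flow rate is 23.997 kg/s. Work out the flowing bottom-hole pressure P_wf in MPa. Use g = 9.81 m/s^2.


Step 1: P_i = rho*g*h/1e6 = 1000.9*9.81*1954.4/1e6 = 19.18992 MPa
Step 2: P_wf = P_i - mdot/PI = 19.18992 - 23.997/17.538 = 17.822 MPa
P_wf = 17.822 MPa


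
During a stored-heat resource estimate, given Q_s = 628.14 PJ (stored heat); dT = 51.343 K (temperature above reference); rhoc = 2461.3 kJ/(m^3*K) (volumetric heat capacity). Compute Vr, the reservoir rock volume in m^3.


Vr = Q_s * 1e12 / (rhoc * dT)
Vr = 628.14 * 1e12 / (2461.3 * 51.343)
Vr = 4.9706e+09 m^3


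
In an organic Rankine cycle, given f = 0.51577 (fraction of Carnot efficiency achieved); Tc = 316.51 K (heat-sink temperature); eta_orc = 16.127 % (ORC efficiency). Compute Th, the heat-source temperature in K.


Th = Tc / (1 - (eta_orc/100)/f)
Th = 316.51 / (1 - (16.127/100)/0.51577)
Th = 460.50 K


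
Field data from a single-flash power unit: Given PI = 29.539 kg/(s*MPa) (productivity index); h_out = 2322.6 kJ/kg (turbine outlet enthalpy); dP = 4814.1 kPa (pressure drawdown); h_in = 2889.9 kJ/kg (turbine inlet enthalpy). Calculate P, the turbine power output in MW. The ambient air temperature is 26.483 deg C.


Step 1: mdot = PI * dP / 1000 = 29.539 * 4814.1 / 1000 = 142.2037 kg/s
Step 2: P = mdot*(h_in - h_out)/1000 = 142.2037*(2889.9 - 2322.6)/1000 = 80.672 MW
P = 80.672 MW


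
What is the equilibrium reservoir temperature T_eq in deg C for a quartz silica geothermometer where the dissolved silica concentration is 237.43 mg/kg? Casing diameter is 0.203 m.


T_eq = 1309 / (5.19 - log10(SiO2)) - 273.15
T_eq = 1309 / (5.19 - log10(237.43)) - 273.15
T_eq = 191.95 deg C


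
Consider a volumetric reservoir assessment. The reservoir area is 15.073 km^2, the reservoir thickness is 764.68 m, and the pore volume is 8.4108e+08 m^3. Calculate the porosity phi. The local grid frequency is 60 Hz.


phi = Vp / (A * 1e6 * hr)
phi = 8.4108e+08 / (15.073 * 1e6 * 764.68)
phi = 0.072972


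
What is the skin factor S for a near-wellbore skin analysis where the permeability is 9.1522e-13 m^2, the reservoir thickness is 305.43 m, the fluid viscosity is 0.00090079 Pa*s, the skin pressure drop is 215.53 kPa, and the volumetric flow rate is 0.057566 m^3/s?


S = dP_s * 1000 * 2*pi*k*hr / (q*mu)
S = 215.53 * 1000 * 2*pi*9.1522e-13*305.43 / (0.057566*0.00090079)
S = 7.3002


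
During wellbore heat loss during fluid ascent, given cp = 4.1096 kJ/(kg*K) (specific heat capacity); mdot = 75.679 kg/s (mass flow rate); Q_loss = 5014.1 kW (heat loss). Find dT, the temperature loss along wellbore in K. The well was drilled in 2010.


dT = Q_loss / (mdot * cp)
dT = 5014.1 / (75.679 * 4.1096)
dT = 16.122 K


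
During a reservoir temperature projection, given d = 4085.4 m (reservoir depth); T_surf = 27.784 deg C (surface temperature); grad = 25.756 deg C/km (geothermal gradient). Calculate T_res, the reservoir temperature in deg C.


T_res = T_surf + grad * d / 1000
T_res = 27.784 + 25.756 * 4085.4 / 1000
T_res = 133.01 deg C


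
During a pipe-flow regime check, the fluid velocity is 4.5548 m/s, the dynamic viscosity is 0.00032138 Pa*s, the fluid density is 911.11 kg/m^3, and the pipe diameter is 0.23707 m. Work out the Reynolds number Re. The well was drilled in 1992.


Re = rho * vel * D / mu
Re = 911.11 * 4.5548 * 0.23707 / 0.00032138
Re = 3.0612e+06


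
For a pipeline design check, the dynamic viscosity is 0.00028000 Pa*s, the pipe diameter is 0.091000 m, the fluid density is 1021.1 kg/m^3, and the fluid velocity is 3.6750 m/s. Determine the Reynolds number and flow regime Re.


Step 1: Re = rho*vel*D/mu = 1021.1*3.675*0.091/0.00028 = 1.2196e+06
Step 2: Re = 1.2196e+06 > 4000, so flow is turbulent.
Re = 1.2196e+06 (turbulent)


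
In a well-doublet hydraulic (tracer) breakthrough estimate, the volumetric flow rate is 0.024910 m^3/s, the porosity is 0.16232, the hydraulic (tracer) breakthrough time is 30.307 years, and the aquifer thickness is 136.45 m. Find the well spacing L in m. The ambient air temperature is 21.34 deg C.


L = sqrt(t_bt*365.25*86400*3*Qv / (pi*hr*phi))
L = sqrt(30.307*365.25*86400*3*0.024910 / (pi*136.45*0.16232))
L = 1013.5 m


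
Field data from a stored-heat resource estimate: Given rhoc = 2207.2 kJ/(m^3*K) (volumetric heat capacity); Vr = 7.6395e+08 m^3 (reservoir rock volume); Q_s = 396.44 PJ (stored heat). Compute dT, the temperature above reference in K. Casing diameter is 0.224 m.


dT = Q_s * 1e12 / (Vr * rhoc)
dT = 396.44 * 1e12 / (7.6395e+08 * 2207.2)
dT = 235.11 K


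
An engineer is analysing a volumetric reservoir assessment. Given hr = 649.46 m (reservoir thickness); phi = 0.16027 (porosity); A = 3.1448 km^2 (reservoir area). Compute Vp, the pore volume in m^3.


Vp = A * 1e6 * hr * phi
Vp = 3.1448 * 1e6 * 649.46 * 0.16027
Vp = 3.2734e+08 m^3


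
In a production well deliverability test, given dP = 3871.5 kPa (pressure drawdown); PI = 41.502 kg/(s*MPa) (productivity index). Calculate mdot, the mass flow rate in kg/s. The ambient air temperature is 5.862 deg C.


mdot = PI * dP / 1000
mdot = 41.502 * 3871.5 / 1000
mdot = 160.67 kg/s


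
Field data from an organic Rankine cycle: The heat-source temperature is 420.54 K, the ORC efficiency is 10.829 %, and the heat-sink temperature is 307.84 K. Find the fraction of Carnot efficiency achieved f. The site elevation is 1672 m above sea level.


f = (eta_orc/100) / (1 - Tc/Th)
f = (10.829/100) / (1 - 307.84/420.54)
f = 0.40408


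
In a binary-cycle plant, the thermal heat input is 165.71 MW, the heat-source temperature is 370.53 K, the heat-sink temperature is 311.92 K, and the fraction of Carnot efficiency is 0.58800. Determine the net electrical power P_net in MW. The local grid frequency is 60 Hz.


Step 1: eta = (1 - Tc/Th)*f = (1 - 311.92/370.53)*0.588 = 0.09300915
Step 2: P_net = eta * Q_in = 0.09300915 * 165.71 = 15.413 MW
P_net = 15.413 MW


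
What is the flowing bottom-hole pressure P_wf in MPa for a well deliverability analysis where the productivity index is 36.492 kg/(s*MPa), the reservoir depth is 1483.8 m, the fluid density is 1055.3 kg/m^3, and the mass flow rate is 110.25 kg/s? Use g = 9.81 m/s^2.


Step 1: P_i = rho*g*h/1e6 = 1055.3*9.81*1483.8/1e6 = 15.36103 MPa
Step 2: P_wf = P_i - mdot/PI = 15.36103 - 110.25/36.492 = 12.340 MPa
P_wf = 12.340 MPa


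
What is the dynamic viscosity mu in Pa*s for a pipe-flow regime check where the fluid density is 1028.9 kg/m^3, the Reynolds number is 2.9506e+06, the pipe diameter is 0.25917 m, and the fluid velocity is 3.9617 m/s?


mu = rho * vel * D / Re
mu = 1028.9 * 3.9617 * 0.25917 / 2.9506e+06
mu = 0.00035804 Pa*s


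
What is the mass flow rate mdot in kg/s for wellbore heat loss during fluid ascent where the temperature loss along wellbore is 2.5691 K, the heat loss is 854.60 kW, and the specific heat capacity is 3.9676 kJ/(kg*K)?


mdot = Q_loss / (cp * dT)
mdot = 854.60 / (3.9676 * 2.5691)
mdot = 83.841 kg/s


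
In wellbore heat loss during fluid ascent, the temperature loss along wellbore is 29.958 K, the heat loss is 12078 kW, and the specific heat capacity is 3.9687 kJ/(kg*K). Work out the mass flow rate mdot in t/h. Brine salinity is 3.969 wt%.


mdot = Q_loss / (cp * dT)
mdot = 12078 / (3.9687 * 29.958)
mdot = 101.5860 kg/s
Convert: 101.5860 kg/s * 3.6 = 365.71 t/h
mdot = 365.71 t/h


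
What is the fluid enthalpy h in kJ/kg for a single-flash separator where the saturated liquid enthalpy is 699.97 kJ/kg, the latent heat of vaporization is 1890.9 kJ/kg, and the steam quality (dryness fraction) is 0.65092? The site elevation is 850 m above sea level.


h = hf + x * hfg
h = 699.97 + 0.65092 * 1890.9
h = 1930.8 kJ/kg


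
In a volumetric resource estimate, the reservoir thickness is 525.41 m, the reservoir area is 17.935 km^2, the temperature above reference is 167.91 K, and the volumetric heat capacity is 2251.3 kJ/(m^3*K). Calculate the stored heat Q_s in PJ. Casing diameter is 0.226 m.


Step 1: Vr = A*1e6*hr = 17.935*1e6*525.41 = 9.423228e+09 m^3
Step 2: Q_s = Vr*rhoc*dT/1e12 = 9.423228e+09*2251.3*167.91/1e12 = 3562.1 PJ
Q_s = 3562.1 PJ


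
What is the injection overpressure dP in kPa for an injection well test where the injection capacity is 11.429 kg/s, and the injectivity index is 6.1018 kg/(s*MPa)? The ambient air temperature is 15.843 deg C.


dP = mdot * 1000 / II
dP = 11.429 * 1000 / 6.1018
dP = 1873.1 kPa


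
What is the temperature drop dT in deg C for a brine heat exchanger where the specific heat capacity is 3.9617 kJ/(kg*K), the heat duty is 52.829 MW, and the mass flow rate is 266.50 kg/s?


dT = Q * 1000 / (mdot * cp)
dT = 52.829 * 1000 / (266.50 * 3.9617)
dT = 50.03727 K
Convert (temperature difference, 1 K = 1 deg C): 50.03727 K = 50.03727 deg C
dT = 50.037 deg C


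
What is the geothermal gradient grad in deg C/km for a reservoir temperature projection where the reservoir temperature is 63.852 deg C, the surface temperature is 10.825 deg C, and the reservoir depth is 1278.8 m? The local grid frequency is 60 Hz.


grad = (T_res - T_surf) / d * 1000
grad = (63.852 - 10.825) / 1278.8 * 1000
grad = 41.466 deg C/km


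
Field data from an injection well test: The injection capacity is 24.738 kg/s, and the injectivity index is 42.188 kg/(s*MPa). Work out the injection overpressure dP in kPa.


dP = mdot * 1000 / II
dP = 24.738 * 1000 / 42.188
dP = 586.38 kPa


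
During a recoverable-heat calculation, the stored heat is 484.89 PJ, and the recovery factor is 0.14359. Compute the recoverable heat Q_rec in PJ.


Q_rec = Q_s * RF
Q_rec = 484.89 * 0.14359
Q_rec = 69.625 PJ


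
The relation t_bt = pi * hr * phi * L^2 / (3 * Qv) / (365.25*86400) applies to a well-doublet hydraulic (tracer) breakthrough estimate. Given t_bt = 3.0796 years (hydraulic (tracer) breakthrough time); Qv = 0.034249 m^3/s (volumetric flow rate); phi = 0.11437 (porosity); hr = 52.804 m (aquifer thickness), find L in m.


L = sqrt(t_bt*365.25*86400*3*Qv / (pi*hr*phi))
L = sqrt(3.0796*365.25*86400*3*0.034249 / (pi*52.804*0.11437))
L = 725.47 m


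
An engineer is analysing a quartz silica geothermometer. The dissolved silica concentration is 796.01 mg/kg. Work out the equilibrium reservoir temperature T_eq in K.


T_eq = 1309 / (5.19 - log10(SiO2)) - 273.15
T_eq = 1309 / (5.19 - log10(796.01)) - 273.15
T_eq = 298.6951 deg C
Convert to K: 298.6951 + 273.15 = 571.85 K
T_eq = 571.85 K


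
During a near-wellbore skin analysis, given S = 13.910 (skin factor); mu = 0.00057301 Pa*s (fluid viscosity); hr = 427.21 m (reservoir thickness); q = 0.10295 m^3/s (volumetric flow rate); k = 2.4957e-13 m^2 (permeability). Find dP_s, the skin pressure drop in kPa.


dP_s = S * q * mu / (2*pi*k*hr) / 1000
dP_s = 13.910 * 0.10295 * 0.00057301 / (2*pi*2.4957e-13*427.21) / 1000
dP_s = 1224.9 kPa


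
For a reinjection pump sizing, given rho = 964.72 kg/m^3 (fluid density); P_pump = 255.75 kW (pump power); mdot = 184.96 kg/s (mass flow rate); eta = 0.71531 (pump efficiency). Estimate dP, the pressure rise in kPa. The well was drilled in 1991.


dP = P_pump * rho * eta / mdot
dP = 255.75 * 964.72 * 0.71531 / 184.96
dP = 954.19 kPa


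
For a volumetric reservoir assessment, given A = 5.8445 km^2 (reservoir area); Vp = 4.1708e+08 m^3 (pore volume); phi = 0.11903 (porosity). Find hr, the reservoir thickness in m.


hr = Vp / (A * 1e6 * phi)
hr = 4.1708e+08 / (5.8445 * 1e6 * 0.11903)
hr = 599.54 m


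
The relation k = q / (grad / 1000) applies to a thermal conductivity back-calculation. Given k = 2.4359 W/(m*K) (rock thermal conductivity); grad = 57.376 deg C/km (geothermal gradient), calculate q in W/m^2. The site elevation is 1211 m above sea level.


q = k * grad / 1000
q = 2.4359 * 57.376 / 1000
q = 0.13976 W/m^2


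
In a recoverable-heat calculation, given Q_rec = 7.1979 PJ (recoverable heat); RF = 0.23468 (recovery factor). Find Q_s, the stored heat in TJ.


Q_s = Q_rec / RF
Q_s = 7.1979 / 0.23468
Q_s = 30.67113 PJ
Convert: 30.67113 PJ * 1000.0 = 30671 TJ
Q_s = 30671 TJ


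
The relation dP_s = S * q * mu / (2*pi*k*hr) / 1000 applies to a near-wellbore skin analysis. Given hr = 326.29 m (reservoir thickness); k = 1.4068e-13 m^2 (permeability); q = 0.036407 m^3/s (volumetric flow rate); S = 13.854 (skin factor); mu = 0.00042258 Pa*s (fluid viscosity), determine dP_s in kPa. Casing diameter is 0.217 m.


dP_s = S * q * mu / (2*pi*k*hr) / 1000
dP_s = 13.854 * 0.036407 * 0.00042258 / (2*pi*1.4068e-13*326.29) / 1000
dP_s = 739.01 kPa


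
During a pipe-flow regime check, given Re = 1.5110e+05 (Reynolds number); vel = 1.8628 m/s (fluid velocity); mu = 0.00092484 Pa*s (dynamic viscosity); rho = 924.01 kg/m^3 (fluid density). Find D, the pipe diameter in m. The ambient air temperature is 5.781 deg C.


D = Re * mu / (rho * vel)
D = 1.5110e+05 * 0.00092484 / (924.01 * 1.8628)
D = 0.081187 m


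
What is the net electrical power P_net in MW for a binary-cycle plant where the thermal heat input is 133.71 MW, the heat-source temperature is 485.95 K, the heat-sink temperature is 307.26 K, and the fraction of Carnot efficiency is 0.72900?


Step 1: eta = (1 - Tc/Th)*f = (1 - 307.26/485.95)*0.729 = 0.2680626
Step 2: P_net = eta * Q_in = 0.2680626 * 133.71 = 35.843 MW
P_net = 35.843 MW


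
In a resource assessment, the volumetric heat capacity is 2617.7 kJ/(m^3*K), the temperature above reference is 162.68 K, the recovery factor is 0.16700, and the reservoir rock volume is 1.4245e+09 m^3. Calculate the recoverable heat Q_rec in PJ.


Step 1: Q_s = Vr*rhoc*dT/1e12 = 1.4245e+09*2617.7*162.68/1e12 = 606.6197 PJ
Step 2: Q_rec = Q_s * RF = 606.6197 * 0.167 = 101.31 PJ
Q_rec = 101.31 PJ


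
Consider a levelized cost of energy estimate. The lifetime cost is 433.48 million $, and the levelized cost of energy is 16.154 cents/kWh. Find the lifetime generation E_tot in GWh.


E_tot = C_tot / LCOE * 100
E_tot = 433.48 / 16.154 * 100
E_tot = 2683.4 GWh


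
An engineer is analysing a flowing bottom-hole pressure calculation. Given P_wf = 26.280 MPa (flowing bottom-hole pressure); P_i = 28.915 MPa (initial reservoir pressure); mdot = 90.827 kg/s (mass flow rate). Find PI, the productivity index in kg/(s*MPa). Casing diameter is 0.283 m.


PI = mdot / (P_i - P_wf)
PI = 90.827 / (28.915 - 26.280)
PI = 34.469 kg/(s*MPa)


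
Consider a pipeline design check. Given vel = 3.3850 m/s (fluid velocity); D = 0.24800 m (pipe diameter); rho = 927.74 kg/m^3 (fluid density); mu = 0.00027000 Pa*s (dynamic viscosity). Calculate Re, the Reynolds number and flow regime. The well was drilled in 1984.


Step 1: Re = rho*vel*D/mu = 927.74*3.385*0.248/0.00027 = 2.8845e+06
Step 2: Re = 2.8845e+06 > 4000, so flow is turbulent.
Re = 2.8845e+06 (turbulent)


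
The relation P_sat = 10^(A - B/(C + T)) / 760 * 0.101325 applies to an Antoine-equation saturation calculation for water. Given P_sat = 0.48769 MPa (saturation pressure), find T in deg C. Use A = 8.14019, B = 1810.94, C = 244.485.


T = B / (A - log10(P_sat * 760 / 0.101325)) - C
T = 1810.94 / (8.14019 - log10(0.48769 * 760 / 0.101325)) - 244.485
T = 151.18 deg C


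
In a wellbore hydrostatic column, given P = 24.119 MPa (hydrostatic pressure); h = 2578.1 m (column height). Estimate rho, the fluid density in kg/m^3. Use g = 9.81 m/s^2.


rho = P * 1e6 / (g * h)
rho = 24.119 * 1e6 / (9.81 * 2578.1)
rho = 953.65 kg/m^3


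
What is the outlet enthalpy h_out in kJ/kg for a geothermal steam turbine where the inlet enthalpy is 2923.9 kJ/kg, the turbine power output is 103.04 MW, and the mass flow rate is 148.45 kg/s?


h_out = h_in - P * 1000 / mdot
h_out = 2923.9 - 103.04 * 1000 / 148.45
h_out = 2229.8 kJ/kg


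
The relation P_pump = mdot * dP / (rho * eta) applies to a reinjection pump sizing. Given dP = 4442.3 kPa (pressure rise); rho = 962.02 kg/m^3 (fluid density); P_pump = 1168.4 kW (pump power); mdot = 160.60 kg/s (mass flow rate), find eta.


eta = mdot * dP / (rho * P_pump)
eta = 160.60 * 4442.3 / (962.02 * 1168.4)
eta = 0.63471


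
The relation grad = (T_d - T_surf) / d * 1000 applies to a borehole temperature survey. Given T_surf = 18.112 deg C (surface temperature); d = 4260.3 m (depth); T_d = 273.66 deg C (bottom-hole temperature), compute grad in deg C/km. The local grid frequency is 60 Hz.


grad = (T_d - T_surf) / d * 1000
grad = (273.66 - 18.112) / 4260.3 * 1000
grad = 59.984 deg C/km


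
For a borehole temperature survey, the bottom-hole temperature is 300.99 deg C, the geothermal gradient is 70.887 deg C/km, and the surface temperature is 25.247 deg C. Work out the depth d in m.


d = (T_d - T_surf) / grad * 1000
d = (300.99 - 25.247) / 70.887 * 1000
d = 3889.9 m


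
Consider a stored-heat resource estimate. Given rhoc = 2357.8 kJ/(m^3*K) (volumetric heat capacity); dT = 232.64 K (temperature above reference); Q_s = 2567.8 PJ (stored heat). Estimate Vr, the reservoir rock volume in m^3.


Vr = Q_s * 1e12 / (rhoc * dT)
Vr = 2567.8 * 1e12 / (2357.8 * 232.64)
Vr = 4.6813e+09 m^3


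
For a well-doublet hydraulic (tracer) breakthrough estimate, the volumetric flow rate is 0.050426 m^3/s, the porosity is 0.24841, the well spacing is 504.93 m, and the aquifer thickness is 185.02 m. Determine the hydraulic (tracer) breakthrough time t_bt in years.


t_bt = pi * hr * phi * L^2 / (3 * Qv) / (365.25*86400)
t_bt = pi * 185.02 * 0.24841 * 504.93^2 / (3 * 0.050426) / (365.25*86400)
t_bt = 7.7112 years


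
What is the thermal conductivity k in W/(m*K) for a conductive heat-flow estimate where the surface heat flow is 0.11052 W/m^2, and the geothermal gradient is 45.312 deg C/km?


k = q * 1000 / grad
k = 0.11052 * 1000 / 45.312
k = 2.4391 W/(m*K)


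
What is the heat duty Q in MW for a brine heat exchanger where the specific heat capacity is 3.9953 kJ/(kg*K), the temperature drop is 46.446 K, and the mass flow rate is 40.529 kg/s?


Q = mdot * cp * dT / 1000
Q = 40.529 * 3.9953 * 46.446 / 1000
Q = 7.5208 MW


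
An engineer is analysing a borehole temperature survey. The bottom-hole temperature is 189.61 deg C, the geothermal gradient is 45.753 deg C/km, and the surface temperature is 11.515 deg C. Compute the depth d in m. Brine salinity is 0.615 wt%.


d = (T_d - T_surf) / grad * 1000
d = (189.61 - 11.515) / 45.753 * 1000
d = 3892.5 m


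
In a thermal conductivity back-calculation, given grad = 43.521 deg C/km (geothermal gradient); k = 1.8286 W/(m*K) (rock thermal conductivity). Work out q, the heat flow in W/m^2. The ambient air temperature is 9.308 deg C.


q = k * grad / 1000
q = 1.8286 * 43.521 / 1000
q = 0.079583 W/m^2


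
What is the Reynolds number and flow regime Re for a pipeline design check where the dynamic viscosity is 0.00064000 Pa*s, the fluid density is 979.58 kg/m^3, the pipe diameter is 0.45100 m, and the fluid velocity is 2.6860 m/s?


Step 1: Re = rho*vel*D/mu = 979.58*2.686*0.451/0.00064 = 1.8541e+06
Step 2: Re = 1.8541e+06 > 4000, so flow is turbulent.
Re = 1.8541e+06 (turbulent)


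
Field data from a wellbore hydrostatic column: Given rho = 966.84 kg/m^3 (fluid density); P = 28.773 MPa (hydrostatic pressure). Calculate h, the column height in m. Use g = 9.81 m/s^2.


h = P * 1e6 / (g * rho)
h = 28.773 * 1e6 / (9.81 * 966.84)
h = 3033.6 m


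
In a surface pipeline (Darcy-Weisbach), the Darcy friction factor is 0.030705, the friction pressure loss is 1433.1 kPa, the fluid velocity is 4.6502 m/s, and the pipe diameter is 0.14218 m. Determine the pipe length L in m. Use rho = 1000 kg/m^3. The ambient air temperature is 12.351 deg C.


L = dP*1000*D / (f*rho*vel^2/2)
L = 1433.1*1000*0.14218 / (0.030705*1000*4.6502^2/2)
L = 613.75 m


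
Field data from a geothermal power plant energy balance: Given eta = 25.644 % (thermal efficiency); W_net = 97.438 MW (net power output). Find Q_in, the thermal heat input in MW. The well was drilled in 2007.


Q_in = W_net / (eta / 100)
Q_in = 97.438 / (25.644 / 100)
Q_in = 379.96 MW


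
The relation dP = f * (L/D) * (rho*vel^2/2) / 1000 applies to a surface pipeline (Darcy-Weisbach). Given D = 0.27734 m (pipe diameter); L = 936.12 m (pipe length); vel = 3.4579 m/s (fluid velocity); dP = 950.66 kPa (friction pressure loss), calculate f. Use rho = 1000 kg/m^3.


f = dP*1000 / ((L/D)*(rho*vel^2/2))
f = 950.66*1000 / ((936.12/0.27734)*(1000*3.4579^2/2))
f = 0.047110


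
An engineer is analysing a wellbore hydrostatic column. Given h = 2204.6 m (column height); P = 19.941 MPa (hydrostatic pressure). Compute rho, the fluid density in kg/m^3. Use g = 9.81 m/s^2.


rho = P * 1e6 / (g * h)
rho = 19.941 * 1e6 / (9.81 * 2204.6)
rho = 922.04 kg/m^3


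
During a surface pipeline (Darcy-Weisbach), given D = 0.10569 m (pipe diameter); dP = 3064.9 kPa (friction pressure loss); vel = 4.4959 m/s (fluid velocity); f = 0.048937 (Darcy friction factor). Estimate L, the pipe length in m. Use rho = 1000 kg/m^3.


L = dP*1000*D / (f*rho*vel^2/2)
L = 3064.9*1000*0.10569 / (0.048937*1000*4.4959^2/2)
L = 654.95 m


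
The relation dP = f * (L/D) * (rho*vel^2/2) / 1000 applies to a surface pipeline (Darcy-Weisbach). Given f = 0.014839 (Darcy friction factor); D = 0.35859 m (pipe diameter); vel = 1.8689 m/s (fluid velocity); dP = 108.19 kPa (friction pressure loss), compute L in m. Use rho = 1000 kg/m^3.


L = dP*1000*D / (f*rho*vel^2/2)
L = 108.19*1000*0.35859 / (0.014839*1000*1.8689^2/2)
L = 1497.1 m


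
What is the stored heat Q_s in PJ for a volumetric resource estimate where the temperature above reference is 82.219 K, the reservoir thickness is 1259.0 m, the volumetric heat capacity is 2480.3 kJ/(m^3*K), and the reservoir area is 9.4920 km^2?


Step 1: Vr = A*1e6*hr = 9.492*1e6*1259.0 = 1.195043e+10 m^3
Step 2: Q_s = Vr*rhoc*dT/1e12 = 1.195043e+10*2480.3*82.219/1e12 = 2437.0 PJ
Q_s = 2437.0 PJ


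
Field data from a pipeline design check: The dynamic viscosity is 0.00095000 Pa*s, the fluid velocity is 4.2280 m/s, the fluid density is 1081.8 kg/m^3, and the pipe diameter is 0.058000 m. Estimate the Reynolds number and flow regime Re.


Step 1: Re = rho*vel*D/mu = 1081.8*4.228*0.058/0.00095 = 2.7925e+05
Step 2: Re = 2.7925e+05 > 4000, so flow is turbulent.
Re = 2.7925e+05 (turbulent)


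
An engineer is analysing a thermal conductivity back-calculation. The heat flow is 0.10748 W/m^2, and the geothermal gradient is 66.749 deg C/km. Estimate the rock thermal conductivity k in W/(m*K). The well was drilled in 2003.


k = q / (grad / 1000)
k = 0.10748 / (66.749 / 1000)
k = 1.6102 W/(m*K)


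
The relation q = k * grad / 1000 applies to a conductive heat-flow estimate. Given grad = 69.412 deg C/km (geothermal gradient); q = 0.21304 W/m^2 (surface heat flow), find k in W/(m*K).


k = q * 1000 / grad
k = 0.21304 * 1000 / 69.412
k = 3.0692 W/(m*K)


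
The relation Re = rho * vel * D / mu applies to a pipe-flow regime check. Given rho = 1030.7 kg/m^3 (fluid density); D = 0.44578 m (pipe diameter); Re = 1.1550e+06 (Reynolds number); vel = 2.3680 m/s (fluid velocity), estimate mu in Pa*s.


mu = rho * vel * D / Re
mu = 1030.7 * 2.3680 * 0.44578 / 1.1550e+06
mu = 0.00094200 Pa*s


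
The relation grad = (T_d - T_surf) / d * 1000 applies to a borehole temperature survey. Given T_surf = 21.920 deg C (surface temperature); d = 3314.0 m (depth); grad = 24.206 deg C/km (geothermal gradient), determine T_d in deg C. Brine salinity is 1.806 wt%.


T_d = T_surf + grad * d / 1000
T_d = 21.920 + 24.206 * 3314.0 / 1000
T_d = 102.14 deg C


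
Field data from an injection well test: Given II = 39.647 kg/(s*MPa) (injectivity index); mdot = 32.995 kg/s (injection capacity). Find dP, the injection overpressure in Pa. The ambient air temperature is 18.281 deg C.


dP = mdot * 1000 / II
dP = 32.995 * 1000 / 39.647
dP = 832.2193 kPa
Convert: 832.2193 kPa * 1000.0 = 8.3222e+05 Pa
dP = 8.3222e+05 Pa


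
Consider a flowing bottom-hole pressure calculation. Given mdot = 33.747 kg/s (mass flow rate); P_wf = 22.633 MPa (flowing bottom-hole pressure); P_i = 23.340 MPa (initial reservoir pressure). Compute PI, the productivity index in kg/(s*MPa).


PI = mdot / (P_i - P_wf)
PI = 33.747 / (23.340 - 22.633)
PI = 47.733 kg/(s*MPa)


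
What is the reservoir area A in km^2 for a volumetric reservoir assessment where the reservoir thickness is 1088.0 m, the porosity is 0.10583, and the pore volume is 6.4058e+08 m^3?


A = Vp / (1e6 * hr * phi)
A = 6.4058e+08 / (1e6 * 1088.0 * 0.10583)
A = 5.5633 km^2


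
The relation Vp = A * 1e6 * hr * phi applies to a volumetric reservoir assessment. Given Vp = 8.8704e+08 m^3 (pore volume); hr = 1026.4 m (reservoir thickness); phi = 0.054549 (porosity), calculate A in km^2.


A = Vp / (1e6 * hr * phi)
A = 8.8704e+08 / (1e6 * 1026.4 * 0.054549)
A = 15.843 km^2


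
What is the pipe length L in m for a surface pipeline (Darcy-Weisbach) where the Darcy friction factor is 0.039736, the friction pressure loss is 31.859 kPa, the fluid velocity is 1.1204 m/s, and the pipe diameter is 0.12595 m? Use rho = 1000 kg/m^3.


L = dP*1000*D / (f*rho*vel^2/2)
L = 31.859*1000*0.12595 / (0.039736*1000*1.1204^2/2)
L = 160.89 m


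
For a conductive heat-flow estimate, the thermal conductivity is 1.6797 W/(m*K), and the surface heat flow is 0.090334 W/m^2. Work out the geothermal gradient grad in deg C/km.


grad = q * 1000 / k
grad = 0.090334 * 1000 / 1.6797
grad = 53.780 deg C/km


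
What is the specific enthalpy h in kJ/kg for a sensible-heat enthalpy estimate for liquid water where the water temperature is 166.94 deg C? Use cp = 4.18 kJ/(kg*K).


h = cp * T
h = 4.18 * 166.94
h = 697.81 kJ/kg


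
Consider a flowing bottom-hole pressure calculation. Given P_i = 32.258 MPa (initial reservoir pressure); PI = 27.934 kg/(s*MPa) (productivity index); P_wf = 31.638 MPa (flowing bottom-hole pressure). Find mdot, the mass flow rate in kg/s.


mdot = (P_i - P_wf) * PI
mdot = (32.258 - 31.638) * 27.934
mdot = 17.319 kg/s


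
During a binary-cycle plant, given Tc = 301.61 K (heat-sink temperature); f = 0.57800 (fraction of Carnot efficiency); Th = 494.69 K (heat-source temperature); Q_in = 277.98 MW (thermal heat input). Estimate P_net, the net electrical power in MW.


Step 1: eta = (1 - Tc/Th)*f = (1 - 301.61/494.69)*0.578 = 0.2255963
Step 2: P_net = eta * Q_in = 0.2255963 * 277.98 = 62.711 MW
P_net = 62.711 MW
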